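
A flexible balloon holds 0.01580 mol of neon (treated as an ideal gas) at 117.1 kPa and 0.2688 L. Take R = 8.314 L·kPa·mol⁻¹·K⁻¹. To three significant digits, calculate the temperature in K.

PV = nRT ⇒ T = PV/(nR) = (117.1 × 0.2688) / (0.01580 × 8.314)

T ≈ 240 K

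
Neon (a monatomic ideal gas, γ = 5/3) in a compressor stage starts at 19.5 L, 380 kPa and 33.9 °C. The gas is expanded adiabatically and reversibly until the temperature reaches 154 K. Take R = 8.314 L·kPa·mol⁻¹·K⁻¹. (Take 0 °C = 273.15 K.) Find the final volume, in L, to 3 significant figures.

Convert: T₁ = 307.0 K.
Adiabatic (γ = 5/3), T V^(γ−1) and P V^γ constant: P₂ = P₁·(T₂/T₁)^(γ/(γ−1)) = 67.70 kPa; V₂ = V₁·(T₁/T₂)^(1/(γ−1)) = 54.90 L.

V₂ ≈ 54.9 L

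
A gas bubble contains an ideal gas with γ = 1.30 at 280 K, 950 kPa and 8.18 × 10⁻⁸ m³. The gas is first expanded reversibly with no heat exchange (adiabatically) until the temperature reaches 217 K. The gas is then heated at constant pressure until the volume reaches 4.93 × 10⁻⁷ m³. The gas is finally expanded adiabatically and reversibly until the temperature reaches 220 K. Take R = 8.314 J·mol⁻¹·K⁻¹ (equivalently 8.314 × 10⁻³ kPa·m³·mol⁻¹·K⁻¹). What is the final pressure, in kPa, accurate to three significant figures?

P₄ ≈ 5.53 kPa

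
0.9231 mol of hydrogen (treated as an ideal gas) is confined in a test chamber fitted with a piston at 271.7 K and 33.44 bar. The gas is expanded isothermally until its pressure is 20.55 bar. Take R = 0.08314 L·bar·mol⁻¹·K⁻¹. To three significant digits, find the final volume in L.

V₂ ≈ 1.01 L

From PV = nRT: V₁ = nRT₁/P₁ = 0.6236 L.
Isothermal, so P V is constant: T₂ = T₁; V₂ = V₁·(P₁/P₂) = 1.015 L.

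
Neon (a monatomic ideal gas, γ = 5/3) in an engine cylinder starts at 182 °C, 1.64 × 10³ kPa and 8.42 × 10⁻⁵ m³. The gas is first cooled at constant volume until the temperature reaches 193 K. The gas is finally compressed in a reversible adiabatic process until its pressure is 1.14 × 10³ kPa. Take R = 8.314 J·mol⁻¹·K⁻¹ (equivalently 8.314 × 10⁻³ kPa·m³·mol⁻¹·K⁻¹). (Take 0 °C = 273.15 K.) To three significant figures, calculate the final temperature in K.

Convert: T₁ = 455.1 K.
V constant ⇒ P ∝ T: V₂ = V₁; P₂ = P₁·(T₂/T₁) = 695.4 kPa.
Adiabatic (γ = 5/3), T V^(γ−1) and P V^γ constant: T₃ = T₂·(P₃/P₂)^((γ−1)/γ) = 235.2 K; V₃ = V₂·(P₂/P₃)^(1/γ) = 6.259e-05 m³.

T₃ ≈ 235 K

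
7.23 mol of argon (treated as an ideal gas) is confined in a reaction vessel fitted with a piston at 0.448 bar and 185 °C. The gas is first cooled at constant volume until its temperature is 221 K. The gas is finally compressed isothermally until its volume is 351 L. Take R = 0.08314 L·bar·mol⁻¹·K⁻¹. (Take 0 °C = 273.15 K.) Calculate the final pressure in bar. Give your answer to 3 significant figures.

P₃ ≈ 0.378 bar

Convert: T₁ = 458.1 K.
From PV = nRT: V₁ = nRT₁/P₁ = 614.7 L.
Isochoric, so P/T is constant: V₂ = V₁; P₂ = P₁·(T₂/T₁) = 0.2161 bar.
T constant ⇒ Boyle's law P V = const: T₃ = T₂; P₃ = P₂·(V₂/V₃) = 0.3785 bar.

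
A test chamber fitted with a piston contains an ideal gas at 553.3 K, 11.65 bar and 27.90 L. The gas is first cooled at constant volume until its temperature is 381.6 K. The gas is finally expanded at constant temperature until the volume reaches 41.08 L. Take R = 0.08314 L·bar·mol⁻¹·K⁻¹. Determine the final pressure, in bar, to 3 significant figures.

P₃ ≈ 5.46 bar

Isochoric, so P/T is constant: V₂ = V₁; P₂ = P₁·(T₂/T₁) = 8.035 bar.
Isothermal, so P V is constant: T₃ = T₂; P₃ = P₂·(V₂/V₃) = 5.457 bar.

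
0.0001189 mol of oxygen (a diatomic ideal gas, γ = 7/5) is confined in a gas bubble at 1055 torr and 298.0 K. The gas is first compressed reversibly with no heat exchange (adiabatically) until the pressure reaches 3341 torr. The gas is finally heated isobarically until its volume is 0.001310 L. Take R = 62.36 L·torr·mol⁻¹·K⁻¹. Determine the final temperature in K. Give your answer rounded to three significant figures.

T₃ ≈ 590 K

From PV = nRT: V₁ = nRT₁/P₁ = 0.002094 L.
Reversible adiabatic, γ = 7/5: T₂ = T₁·(P₂/P₁)^((γ−1)/γ) = 414.2 K; V₂ = V₁·(P₁/P₂)^(1/γ) = 0.0009193 L.
P constant ⇒ V ∝ T: P₃ = P₂; T₃ = T₂·(V₃/V₂) = 590.3 K.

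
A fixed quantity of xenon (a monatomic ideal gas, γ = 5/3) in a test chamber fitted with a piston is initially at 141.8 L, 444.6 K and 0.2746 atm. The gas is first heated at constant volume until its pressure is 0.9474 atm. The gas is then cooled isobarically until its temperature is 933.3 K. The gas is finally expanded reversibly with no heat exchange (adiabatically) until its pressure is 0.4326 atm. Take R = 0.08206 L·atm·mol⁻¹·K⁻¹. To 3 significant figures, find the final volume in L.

V₄ ≈ 138 L

Isochoric, so P/T is constant: V₂ = V₁; T₂ = T₁·(P₂/P₁) = 1534 K.
P constant ⇒ V ∝ T: P₃ = P₂; V₃ = V₂·(T₃/T₂) = 86.28 L.
Adiabatic (γ = 5/3), T V^(γ−1) and P V^γ constant: T₄ = T₃·(P₄/P₃)^((γ−1)/γ) = 682.1 K; V₄ = V₃·(P₃/P₄)^(1/γ) = 138.1 L.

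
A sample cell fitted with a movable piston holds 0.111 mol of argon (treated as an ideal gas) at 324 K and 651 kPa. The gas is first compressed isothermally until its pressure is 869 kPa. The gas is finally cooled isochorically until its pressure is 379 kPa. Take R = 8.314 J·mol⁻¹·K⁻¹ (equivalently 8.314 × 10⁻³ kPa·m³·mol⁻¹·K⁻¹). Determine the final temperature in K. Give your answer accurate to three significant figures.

T₃ ≈ 141 K

From PV = nRT: V₁ = nRT₁/P₁ = 0.0004593 m³.
Isothermal, so P V is constant: T₂ = T₁; V₂ = V₁·(P₁/P₂) = 0.0003441 m³.
V constant ⇒ P ∝ T: V₃ = V₂; T₃ = T₂·(P₃/P₂) = 141.3 K.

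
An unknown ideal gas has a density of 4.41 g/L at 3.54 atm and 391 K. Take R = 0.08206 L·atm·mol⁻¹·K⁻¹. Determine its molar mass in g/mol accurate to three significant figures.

M ≈ 40.0 g/mol

ρ = PM/(RT) ⇒ M = ρRT/P = (4.41 × 0.08206 × 391.0) / 3.54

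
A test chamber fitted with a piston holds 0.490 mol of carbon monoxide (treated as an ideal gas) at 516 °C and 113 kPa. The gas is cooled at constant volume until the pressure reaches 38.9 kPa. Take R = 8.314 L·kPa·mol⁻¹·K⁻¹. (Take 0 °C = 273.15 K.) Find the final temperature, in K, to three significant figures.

T₂ ≈ 272 K

Convert: T₁ = 789.1 K.
From PV = nRT: V₁ = nRT₁/P₁ = 28.45 L.
Isochoric, so P/T is constant: V₂ = V₁; T₂ = T₁·(P₂/P₁) = 271.7 K.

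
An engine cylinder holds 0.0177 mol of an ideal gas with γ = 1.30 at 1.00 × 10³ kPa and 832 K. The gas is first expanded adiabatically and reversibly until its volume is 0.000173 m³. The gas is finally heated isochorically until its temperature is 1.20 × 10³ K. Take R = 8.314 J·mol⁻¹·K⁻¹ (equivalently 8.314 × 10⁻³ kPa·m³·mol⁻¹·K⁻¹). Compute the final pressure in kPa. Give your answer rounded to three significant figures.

From PV = nRT: V₁ = nRT₁/P₁ = 0.0001224 m³.
Adiabatic (γ = 1.30), T V^(γ−1) and P V^γ constant: T₂ = T₁·(V₁/V₂)^(γ−1) = 750.0 K; P₂ = P₁·(V₁/V₂)^γ = 638.0 kPa.
Isochoric, so P/T is constant: V₃ = V₂; P₃ = P₂·(T₃/T₂) = 1021 kPa.

P₃ ≈ 1.02e+03 kPa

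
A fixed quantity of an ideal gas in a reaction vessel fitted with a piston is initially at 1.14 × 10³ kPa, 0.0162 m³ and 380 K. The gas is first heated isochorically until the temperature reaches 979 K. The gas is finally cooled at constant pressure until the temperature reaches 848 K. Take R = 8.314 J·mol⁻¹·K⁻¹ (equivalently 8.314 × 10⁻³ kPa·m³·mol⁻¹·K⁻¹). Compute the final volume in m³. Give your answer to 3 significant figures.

V₃ ≈ 0.0140 m³

V constant ⇒ P ∝ T: V₂ = V₁; P₂ = P₁·(T₂/T₁) = 2937 kPa.
P constant ⇒ V ∝ T: P₃ = P₂; V₃ = V₂·(T₃/T₂) = 0.01403 m³.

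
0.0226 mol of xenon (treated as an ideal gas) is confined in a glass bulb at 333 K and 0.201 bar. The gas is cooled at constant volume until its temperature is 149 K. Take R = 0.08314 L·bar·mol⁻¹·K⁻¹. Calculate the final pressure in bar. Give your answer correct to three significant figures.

From PV = nRT: V₁ = nRT₁/P₁ = 3.113 L.
V constant ⇒ P ∝ T: V₂ = V₁; P₂ = P₁·(T₂/T₁) = 0.08994 bar.

P₂ ≈ 0.0899 bar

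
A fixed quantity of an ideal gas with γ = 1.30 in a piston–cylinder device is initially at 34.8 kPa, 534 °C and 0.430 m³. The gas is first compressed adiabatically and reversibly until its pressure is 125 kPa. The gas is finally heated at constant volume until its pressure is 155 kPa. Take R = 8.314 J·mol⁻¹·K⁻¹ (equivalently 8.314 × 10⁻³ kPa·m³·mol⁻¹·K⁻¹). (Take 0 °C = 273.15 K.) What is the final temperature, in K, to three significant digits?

T₃ ≈ 1.34e+03 K

Convert: T₁ = 807.1 K.
Reversible adiabatic, γ = 1.30: T₂ = T₁·(P₂/P₁)^((γ−1)/γ) = 1084 K; V₂ = V₁·(P₁/P₂)^(1/γ) = 0.1608 m³.
Isochoric, so P/T is constant: V₃ = V₂; T₃ = T₂·(P₃/P₂) = 1344 K.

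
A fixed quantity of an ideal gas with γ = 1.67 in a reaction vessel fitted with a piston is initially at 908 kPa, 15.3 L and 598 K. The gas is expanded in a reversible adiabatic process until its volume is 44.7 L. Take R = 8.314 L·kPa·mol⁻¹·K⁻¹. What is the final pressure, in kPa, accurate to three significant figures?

Reversible adiabatic, γ = 1.67: T₂ = T₁·(V₁/V₂)^(γ−1) = 291.6 K; P₂ = P₁·(V₁/V₂)^γ = 151.5 kPa.

P₂ ≈ 152 kPa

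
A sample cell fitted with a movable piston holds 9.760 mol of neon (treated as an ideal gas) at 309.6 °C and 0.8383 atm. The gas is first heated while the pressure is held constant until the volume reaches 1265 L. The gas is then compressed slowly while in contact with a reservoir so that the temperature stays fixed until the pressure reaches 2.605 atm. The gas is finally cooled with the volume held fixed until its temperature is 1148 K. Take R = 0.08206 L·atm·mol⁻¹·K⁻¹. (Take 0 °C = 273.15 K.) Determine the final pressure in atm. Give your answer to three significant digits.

P₄ ≈ 2.26 atm

Convert: T₁ = 582.8 K.
From PV = nRT: V₁ = nRT₁/P₁ = 556.8 L.
Isobaric, so V/T is constant: P₂ = P₁; T₂ = T₁·(V₂/V₁) = 1324 K.
T constant ⇒ Boyle's law P V = const: T₃ = T₂; V₃ = V₂·(P₂/P₃) = 407.1 L.
V constant ⇒ P ∝ T: V₄ = V₃; P₄ = P₃·(T₄/T₃) = 2.259 atm.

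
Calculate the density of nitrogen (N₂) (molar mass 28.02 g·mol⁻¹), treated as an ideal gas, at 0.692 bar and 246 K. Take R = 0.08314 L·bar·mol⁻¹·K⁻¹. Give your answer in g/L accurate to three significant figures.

ρ = PM/(RT) = (0.692 × 28.02) / (0.08314 × 246.0)

ρ ≈ 0.948 g/L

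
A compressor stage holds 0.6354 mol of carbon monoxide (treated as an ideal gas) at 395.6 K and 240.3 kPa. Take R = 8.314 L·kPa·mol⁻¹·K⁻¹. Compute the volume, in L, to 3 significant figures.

PV = nRT ⇒ V = nRT/P = (0.6354 × 8.314 × 395.6) / 240.3

V ≈ 8.70 L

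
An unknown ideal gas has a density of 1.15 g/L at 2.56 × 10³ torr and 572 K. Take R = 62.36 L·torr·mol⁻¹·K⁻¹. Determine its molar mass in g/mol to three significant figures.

ρ = PM/(RT) ⇒ M = ρRT/P = (1.15 × 62.36 × 572.0) / 2.56e+03

M ≈ 16.0 g/mol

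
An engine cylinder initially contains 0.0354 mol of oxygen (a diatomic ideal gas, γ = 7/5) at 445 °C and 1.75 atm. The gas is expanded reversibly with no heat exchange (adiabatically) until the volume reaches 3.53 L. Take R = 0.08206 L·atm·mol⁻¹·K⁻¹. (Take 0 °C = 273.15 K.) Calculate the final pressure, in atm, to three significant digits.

P₂ ≈ 0.383 atm

Convert: T₁ = 718.1 K.
From PV = nRT: V₁ = nRT₁/P₁ = 1.192 L.
Reversible adiabatic, γ = 7/5: T₂ = T₁·(V₁/V₂)^(γ−1) = 465.2 K; P₂ = P₁·(V₁/V₂)^γ = 0.3828 atm.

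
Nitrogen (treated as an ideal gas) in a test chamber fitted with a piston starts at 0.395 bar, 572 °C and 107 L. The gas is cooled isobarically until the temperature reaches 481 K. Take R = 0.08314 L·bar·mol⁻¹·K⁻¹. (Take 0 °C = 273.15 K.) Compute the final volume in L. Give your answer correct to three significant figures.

Convert: T₁ = 845.1 K.
Isobaric, so V/T is constant: P₂ = P₁; V₂ = V₁·(T₂/T₁) = 60.90 L.

V₂ ≈ 60.9 L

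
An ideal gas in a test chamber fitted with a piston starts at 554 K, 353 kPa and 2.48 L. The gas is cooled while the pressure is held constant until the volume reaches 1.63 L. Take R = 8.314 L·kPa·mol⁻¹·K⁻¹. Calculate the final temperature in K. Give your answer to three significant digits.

T₂ ≈ 364 K

Isobaric, so V/T is constant: P₂ = P₁; T₂ = T₁·(V₂/V₁) = 364.1 K.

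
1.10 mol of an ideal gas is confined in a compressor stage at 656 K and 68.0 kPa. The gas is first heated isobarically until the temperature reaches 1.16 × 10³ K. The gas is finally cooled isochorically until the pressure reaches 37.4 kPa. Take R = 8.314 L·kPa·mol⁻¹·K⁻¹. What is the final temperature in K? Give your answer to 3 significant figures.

T₃ ≈ 638 K

From PV = nRT: V₁ = nRT₁/P₁ = 88.23 L.
P constant ⇒ V ∝ T: P₂ = P₁; V₂ = V₁·(T₂/T₁) = 156.0 L.
Isochoric, so P/T is constant: V₃ = V₂; T₃ = T₂·(P₃/P₂) = 638.0 K.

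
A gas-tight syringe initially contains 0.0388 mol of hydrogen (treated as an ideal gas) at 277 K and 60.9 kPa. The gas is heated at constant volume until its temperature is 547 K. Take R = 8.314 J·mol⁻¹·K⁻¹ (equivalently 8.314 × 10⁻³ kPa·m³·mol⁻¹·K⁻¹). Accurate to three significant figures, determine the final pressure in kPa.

P₂ ≈ 120 kPa

From PV = nRT: V₁ = nRT₁/P₁ = 0.001467 m³.
Isochoric, so P/T is constant: V₂ = V₁; P₂ = P₁·(T₂/T₁) = 120.3 kPa.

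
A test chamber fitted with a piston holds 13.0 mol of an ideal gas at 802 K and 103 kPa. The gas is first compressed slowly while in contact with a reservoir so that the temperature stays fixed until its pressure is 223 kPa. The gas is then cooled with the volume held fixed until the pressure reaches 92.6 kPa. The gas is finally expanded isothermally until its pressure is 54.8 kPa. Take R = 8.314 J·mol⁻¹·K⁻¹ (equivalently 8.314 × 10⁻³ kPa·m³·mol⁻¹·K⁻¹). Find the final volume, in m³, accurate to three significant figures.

V₄ ≈ 0.657 m³

From PV = nRT: V₁ = nRT₁/P₁ = 0.8416 m³.
T constant ⇒ Boyle's law P V = const: T₂ = T₁; V₂ = V₁·(P₁/P₂) = 0.3887 m³.
Isochoric, so P/T is constant: V₃ = V₂; T₃ = T₂·(P₃/P₂) = 333.0 K.
Isothermal, so P V is constant: T₄ = T₃; V₄ = V₃·(P₃/P₄) = 0.6568 m³.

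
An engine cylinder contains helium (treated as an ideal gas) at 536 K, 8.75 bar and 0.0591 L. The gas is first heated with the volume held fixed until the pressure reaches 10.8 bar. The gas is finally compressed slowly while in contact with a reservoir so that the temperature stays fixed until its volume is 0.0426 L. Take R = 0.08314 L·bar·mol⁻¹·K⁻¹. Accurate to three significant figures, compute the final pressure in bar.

P₃ ≈ 15.0 bar

V constant ⇒ P ∝ T: V₂ = V₁; T₂ = T₁·(P₂/P₁) = 661.6 K.
T constant ⇒ Boyle's law P V = const: T₃ = T₂; P₃ = P₂·(V₂/V₃) = 14.98 bar.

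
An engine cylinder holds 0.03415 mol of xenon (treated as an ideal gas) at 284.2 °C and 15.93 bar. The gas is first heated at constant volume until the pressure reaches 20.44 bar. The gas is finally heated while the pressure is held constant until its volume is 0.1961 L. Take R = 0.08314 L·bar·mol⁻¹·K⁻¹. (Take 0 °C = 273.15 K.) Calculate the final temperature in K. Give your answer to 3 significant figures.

T₃ ≈ 1.41e+03 K

Convert: T₁ = 557.3 K.
From PV = nRT: V₁ = nRT₁/P₁ = 0.09934 L.
V constant ⇒ P ∝ T: V₂ = V₁; T₂ = T₁·(P₂/P₁) = 715.1 K.
Isobaric, so V/T is constant: P₃ = P₂; T₃ = T₂·(V₃/V₂) = 1412 K.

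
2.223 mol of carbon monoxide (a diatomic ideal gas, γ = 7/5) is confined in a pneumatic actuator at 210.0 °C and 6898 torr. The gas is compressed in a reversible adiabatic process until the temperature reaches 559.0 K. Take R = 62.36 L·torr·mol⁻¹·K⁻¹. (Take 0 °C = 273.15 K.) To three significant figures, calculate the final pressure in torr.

P₂ ≈ 1.15e+04 torr

Convert: T₁ = 483.1 K.
From PV = nRT: V₁ = nRT₁/P₁ = 9.710 L.
Reversible adiabatic, γ = 7/5: P₂ = P₁·(T₂/T₁)^(γ/(γ−1)) = 1.149e+04 torr; V₂ = V₁·(T₁/T₂)^(1/(γ−1)) = 6.743 L.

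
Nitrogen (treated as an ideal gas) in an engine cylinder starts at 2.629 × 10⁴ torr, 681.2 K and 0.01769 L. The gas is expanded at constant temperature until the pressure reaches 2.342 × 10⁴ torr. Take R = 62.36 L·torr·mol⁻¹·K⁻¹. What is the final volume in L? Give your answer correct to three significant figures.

T constant ⇒ Boyle's law P V = const: T₂ = T₁; V₂ = V₁·(P₁/P₂) = 0.01986 L.

V₂ ≈ 0.0199 L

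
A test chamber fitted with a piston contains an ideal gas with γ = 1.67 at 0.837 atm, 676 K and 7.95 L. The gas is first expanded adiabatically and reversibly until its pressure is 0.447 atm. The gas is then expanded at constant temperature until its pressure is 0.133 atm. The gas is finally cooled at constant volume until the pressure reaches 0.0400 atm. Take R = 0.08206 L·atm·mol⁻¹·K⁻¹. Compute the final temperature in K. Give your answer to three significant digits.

T₄ ≈ 158 K

Reversible adiabatic, γ = 1.67: T₂ = T₁·(P₂/P₁)^((γ−1)/γ) = 525.6 K; V₂ = V₁·(P₁/P₂)^(1/γ) = 11.57 L.
T constant ⇒ Boyle's law P V = const: T₃ = T₂; V₃ = V₂·(P₂/P₃) = 38.90 L.
V constant ⇒ P ∝ T: V₄ = V₃; T₄ = T₃·(P₄/P₃) = 158.1 K.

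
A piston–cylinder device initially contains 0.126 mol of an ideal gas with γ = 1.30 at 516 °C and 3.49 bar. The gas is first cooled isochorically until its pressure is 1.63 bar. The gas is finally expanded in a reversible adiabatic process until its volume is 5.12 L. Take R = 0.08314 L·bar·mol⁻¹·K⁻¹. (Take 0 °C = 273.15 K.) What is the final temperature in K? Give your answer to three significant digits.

T₃ ≈ 292 K

Convert: T₁ = 789.1 K.
From PV = nRT: V₁ = nRT₁/P₁ = 2.369 L.
Isochoric, so P/T is constant: V₂ = V₁; T₂ = T₁·(P₂/P₁) = 368.6 K.
Reversible adiabatic, γ = 1.30: T₃ = T₂·(V₂/V₃)^(γ−1) = 292.5 K; P₃ = P₂·(V₂/V₃)^γ = 0.5984 bar.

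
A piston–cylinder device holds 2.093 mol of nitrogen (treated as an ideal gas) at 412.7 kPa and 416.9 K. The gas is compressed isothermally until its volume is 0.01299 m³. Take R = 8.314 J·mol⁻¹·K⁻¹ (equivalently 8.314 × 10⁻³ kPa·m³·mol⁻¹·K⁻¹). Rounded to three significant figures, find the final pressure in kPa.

From PV = nRT: V₁ = nRT₁/P₁ = 0.01758 m³.
T constant ⇒ Boyle's law P V = const: T₂ = T₁; P₂ = P₁·(V₁/V₂) = 558.5 kPa.

P₂ ≈ 558 kPa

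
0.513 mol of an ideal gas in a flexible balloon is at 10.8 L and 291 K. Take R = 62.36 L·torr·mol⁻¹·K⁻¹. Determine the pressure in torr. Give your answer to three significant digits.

PV = nRT ⇒ P = nRT/V = (0.513 × 62.36 × 291) / 10.8

P ≈ 862 torr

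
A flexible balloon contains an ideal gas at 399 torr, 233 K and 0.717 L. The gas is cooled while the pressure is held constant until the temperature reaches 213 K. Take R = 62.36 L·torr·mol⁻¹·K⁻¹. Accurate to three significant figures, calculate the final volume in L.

V₂ ≈ 0.655 L

P constant ⇒ V ∝ T: P₂ = P₁; V₂ = V₁·(T₂/T₁) = 0.6555 L.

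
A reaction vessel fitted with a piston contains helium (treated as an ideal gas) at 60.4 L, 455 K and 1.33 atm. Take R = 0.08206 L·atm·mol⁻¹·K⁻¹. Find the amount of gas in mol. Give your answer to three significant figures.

PV = nRT ⇒ n = PV/(RT) = (1.33 × 60.4) / (0.08206 × 455)

n ≈ 2.15 mol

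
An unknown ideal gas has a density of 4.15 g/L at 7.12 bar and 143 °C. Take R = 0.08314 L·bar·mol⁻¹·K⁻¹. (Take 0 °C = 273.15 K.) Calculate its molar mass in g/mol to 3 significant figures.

M ≈ 20.2 g/mol

ρ = PM/(RT) ⇒ M = ρRT/P = (4.15 × 0.08314 × 416.1) / 7.12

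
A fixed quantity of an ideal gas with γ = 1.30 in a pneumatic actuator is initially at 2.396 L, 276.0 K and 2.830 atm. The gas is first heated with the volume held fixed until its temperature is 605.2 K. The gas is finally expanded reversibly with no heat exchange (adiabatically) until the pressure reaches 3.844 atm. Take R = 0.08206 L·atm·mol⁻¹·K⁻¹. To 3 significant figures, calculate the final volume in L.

V₃ ≈ 3.46 L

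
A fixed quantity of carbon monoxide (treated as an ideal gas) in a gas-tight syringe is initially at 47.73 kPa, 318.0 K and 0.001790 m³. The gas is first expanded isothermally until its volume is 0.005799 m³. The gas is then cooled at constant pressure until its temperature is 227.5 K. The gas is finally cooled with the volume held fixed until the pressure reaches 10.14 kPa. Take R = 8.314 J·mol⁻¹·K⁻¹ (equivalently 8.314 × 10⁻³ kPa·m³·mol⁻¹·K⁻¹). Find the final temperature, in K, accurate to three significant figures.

T₄ ≈ 157 K

Isothermal, so P V is constant: T₂ = T₁; P₂ = P₁·(V₁/V₂) = 14.73 kPa.
Isobaric, so V/T is constant: P₃ = P₂; V₃ = V₂·(T₃/T₂) = 0.004149 m³.
Isochoric, so P/T is constant: V₄ = V₃; T₄ = T₃·(P₄/P₃) = 156.6 K.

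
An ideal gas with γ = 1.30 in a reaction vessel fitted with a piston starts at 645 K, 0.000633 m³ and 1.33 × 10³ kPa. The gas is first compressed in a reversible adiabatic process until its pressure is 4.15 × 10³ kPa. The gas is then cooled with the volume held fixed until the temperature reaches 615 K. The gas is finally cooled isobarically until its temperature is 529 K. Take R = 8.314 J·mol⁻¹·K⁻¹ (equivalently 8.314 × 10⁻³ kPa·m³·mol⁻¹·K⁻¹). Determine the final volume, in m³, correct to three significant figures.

Adiabatic (γ = 1.30), T V^(γ−1) and P V^γ constant: T₂ = T₁·(P₂/P₁)^((γ−1)/γ) = 838.7 K; V₂ = V₁·(P₁/P₂)^(1/γ) = 0.0002638 m³.
Isochoric, so P/T is constant: V₃ = V₂; P₃ = P₂·(T₃/T₂) = 3043 kPa.
Isobaric, so V/T is constant: P₄ = P₃; V₄ = V₃·(T₄/T₃) = 0.0002269 m³.

V₄ ≈ 0.000227 m³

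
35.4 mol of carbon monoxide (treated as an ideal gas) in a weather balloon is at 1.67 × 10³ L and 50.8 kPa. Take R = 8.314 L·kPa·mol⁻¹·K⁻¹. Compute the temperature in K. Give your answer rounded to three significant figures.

T ≈ 288 K

PV = nRT ⇒ T = PV/(nR) = (50.8 × 1.67e+03) / (35.4 × 8.314)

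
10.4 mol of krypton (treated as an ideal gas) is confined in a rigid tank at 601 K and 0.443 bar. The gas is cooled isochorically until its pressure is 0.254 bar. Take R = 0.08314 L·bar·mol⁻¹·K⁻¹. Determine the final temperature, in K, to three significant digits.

T₂ ≈ 345 K

From PV = nRT: V₁ = nRT₁/P₁ = 1173 L.
V constant ⇒ P ∝ T: V₂ = V₁; T₂ = T₁·(P₂/P₁) = 344.6 K.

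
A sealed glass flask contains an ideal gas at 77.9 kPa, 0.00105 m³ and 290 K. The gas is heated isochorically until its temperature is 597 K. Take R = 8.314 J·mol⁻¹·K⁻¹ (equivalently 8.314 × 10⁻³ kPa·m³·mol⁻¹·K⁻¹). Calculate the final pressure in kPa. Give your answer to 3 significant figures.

P₂ ≈ 160 kPa

V constant ⇒ P ∝ T: V₂ = V₁; P₂ = P₁·(T₂/T₁) = 160.4 kPa.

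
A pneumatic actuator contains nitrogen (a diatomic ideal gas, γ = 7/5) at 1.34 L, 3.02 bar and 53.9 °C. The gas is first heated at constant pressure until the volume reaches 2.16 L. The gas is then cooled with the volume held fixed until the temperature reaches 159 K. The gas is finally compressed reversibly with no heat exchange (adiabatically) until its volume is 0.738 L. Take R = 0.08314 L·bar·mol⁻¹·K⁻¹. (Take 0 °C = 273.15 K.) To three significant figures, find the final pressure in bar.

P₄ ≈ 4.10 bar

Convert: T₁ = 327.0 K.
Isobaric, so V/T is constant: P₂ = P₁; T₂ = T₁·(V₂/V₁) = 527.2 K.
V constant ⇒ P ∝ T: V₃ = V₂; P₃ = P₂·(T₃/T₂) = 0.9108 bar.
Reversible adiabatic, γ = 7/5: T₄ = T₃·(V₃/V₄)^(γ−1) = 244.3 K; P₄ = P₃·(V₃/V₄)^γ = 4.096 bar.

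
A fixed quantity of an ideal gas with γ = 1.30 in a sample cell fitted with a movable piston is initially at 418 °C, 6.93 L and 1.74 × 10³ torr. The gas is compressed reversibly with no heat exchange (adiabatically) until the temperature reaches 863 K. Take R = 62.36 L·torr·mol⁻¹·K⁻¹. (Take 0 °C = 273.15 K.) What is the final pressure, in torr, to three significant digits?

P₂ ≈ 4.55e+03 torr

Convert: T₁ = 691.1 K.
Adiabatic (γ = 1.30), T V^(γ−1) and P V^γ constant: P₂ = P₁·(T₂/T₁)^(γ/(γ−1)) = 4555 torr; V₂ = V₁·(T₁/T₂)^(1/(γ−1)) = 3.306 L.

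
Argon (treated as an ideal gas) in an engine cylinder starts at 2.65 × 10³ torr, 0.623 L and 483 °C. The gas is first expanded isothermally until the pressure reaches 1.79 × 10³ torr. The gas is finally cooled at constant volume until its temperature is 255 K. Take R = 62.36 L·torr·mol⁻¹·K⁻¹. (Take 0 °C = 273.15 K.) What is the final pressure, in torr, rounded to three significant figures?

P₃ ≈ 604 torr

Convert: T₁ = 756.1 K.
Isothermal, so P V is constant: T₂ = T₁; V₂ = V₁·(P₁/P₂) = 0.9223 L.
V constant ⇒ P ∝ T: V₃ = V₂; P₃ = P₂·(T₃/T₂) = 603.7 torr.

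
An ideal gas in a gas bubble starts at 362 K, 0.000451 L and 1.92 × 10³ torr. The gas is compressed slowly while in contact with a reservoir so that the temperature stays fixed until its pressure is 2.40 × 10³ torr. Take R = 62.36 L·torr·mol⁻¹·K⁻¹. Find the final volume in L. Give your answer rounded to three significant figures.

T constant ⇒ Boyle's law P V = const: T₂ = T₁; V₂ = V₁·(P₁/P₂) = 0.0003608 L.

V₂ ≈ 0.000361 L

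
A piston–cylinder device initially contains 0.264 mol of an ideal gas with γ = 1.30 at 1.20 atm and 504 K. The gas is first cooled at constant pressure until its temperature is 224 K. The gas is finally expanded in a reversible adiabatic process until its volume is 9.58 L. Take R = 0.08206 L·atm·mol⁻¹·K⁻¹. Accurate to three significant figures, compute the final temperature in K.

T₃ ≈ 173 K

From PV = nRT: V₁ = nRT₁/P₁ = 9.099 L.
P constant ⇒ V ∝ T: P₂ = P₁; V₂ = V₁·(T₂/T₁) = 4.044 L.
Reversible adiabatic, γ = 1.30: T₃ = T₂·(V₂/V₃)^(γ−1) = 172.9 K; P₃ = P₂·(V₂/V₃)^γ = 0.3911 atm.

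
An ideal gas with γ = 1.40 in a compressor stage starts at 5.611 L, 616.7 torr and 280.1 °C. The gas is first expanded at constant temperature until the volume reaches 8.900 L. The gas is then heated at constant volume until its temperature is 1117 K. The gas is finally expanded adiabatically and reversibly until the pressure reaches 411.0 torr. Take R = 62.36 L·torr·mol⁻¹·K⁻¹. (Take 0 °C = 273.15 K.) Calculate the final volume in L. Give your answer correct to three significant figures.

V₄ ≈ 14.1 L

Convert: T₁ = 553.2 K.
Isothermal, so P V is constant: T₂ = T₁; P₂ = P₁·(V₁/V₂) = 388.8 torr.
Isochoric, so P/T is constant: V₃ = V₂; P₃ = P₂·(T₃/T₂) = 785.0 torr.
Adiabatic (γ = 1.40), T V^(γ−1) and P V^γ constant: T₄ = T₃·(P₄/P₃)^((γ−1)/γ) = 928.5 K; V₄ = V₃·(P₃/P₄)^(1/γ) = 14.13 L.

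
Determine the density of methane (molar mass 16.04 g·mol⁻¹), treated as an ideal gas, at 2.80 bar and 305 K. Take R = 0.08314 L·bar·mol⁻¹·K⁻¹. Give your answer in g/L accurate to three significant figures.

ρ ≈ 1.77 g/L

ρ = PM/(RT) = (2.80 × 16.04) / (0.08314 × 305.0)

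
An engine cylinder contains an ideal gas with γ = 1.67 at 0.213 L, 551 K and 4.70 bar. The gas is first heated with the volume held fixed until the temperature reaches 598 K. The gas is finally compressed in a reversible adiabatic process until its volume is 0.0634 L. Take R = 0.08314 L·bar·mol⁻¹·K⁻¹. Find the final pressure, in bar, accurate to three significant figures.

P₃ ≈ 38.6 bar

Isochoric, so P/T is constant: V₂ = V₁; P₂ = P₁·(T₂/T₁) = 5.101 bar.
Reversible adiabatic, γ = 1.67: T₃ = T₂·(V₂/V₃)^(γ−1) = 1347 K; P₃ = P₂·(V₂/V₃)^γ = 38.60 bar.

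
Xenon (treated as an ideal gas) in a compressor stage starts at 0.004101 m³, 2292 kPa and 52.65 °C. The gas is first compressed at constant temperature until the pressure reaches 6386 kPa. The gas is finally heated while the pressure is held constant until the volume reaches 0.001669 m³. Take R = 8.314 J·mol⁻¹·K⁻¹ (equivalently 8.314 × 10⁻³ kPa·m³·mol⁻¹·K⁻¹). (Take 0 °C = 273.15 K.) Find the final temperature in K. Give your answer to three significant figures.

Convert: T₁ = 325.8 K.
T constant ⇒ Boyle's law P V = const: T₂ = T₁; V₂ = V₁·(P₁/P₂) = 0.001472 m³.
P constant ⇒ V ∝ T: P₃ = P₂; T₃ = T₂·(V₃/V₂) = 369.4 K.

T₃ ≈ 369 K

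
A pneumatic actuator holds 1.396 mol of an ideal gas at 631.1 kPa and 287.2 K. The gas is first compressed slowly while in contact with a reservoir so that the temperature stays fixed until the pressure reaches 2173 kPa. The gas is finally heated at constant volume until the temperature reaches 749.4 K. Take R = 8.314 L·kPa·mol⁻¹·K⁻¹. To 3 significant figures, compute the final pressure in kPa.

From PV = nRT: V₁ = nRT₁/P₁ = 5.282 L.
Isothermal, so P V is constant: T₂ = T₁; V₂ = V₁·(P₁/P₂) = 1.534 L.
Isochoric, so P/T is constant: V₃ = V₂; P₃ = P₂·(T₃/T₂) = 5670 kPa.

P₃ ≈ 5.67e+03 kPa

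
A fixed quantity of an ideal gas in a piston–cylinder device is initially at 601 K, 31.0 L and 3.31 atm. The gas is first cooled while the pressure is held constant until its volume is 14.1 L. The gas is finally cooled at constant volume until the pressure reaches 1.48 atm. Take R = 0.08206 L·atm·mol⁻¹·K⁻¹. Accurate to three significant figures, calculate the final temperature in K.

T₃ ≈ 122 K

P constant ⇒ V ∝ T: P₂ = P₁; T₂ = T₁·(V₂/V₁) = 273.4 K.
Isochoric, so P/T is constant: V₃ = V₂; T₃ = T₂·(P₃/P₂) = 122.2 K.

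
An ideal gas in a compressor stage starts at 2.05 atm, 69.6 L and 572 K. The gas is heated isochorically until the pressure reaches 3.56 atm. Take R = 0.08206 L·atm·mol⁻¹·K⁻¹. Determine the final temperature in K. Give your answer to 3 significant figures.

V constant ⇒ P ∝ T: V₂ = V₁; T₂ = T₁·(P₂/P₁) = 993.3 K.

T₂ ≈ 993 K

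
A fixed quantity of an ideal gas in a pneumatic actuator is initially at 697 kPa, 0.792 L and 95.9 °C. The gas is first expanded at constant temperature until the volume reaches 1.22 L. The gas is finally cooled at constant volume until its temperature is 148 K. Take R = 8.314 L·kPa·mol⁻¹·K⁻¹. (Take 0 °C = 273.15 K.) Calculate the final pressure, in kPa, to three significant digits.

Convert: T₁ = 369.0 K.
T constant ⇒ Boyle's law P V = const: T₂ = T₁; P₂ = P₁·(V₁/V₂) = 452.5 kPa.
V constant ⇒ P ∝ T: V₃ = V₂; P₃ = P₂·(T₃/T₂) = 181.5 kPa.

P₃ ≈ 181 kPa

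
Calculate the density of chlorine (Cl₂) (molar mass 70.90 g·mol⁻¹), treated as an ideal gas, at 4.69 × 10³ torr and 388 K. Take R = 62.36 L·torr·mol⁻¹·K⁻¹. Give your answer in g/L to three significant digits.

ρ ≈ 13.7 g/L

ρ = PM/(RT) = (4.69e+03 × 70.90) / (62.36 × 388.0)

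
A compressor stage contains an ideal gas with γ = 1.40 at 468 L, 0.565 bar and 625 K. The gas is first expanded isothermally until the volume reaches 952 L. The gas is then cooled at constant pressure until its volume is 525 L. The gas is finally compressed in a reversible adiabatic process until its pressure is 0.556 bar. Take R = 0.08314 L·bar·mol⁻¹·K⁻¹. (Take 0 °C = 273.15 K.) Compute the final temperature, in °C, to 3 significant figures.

Isothermal, so P V is constant: T₂ = T₁; P₂ = P₁·(V₁/V₂) = 0.2778 bar.
Isobaric, so V/T is constant: P₃ = P₂; T₃ = T₂·(V₃/V₂) = 344.7 K.
Adiabatic (γ = 1.40), T V^(γ−1) and P V^γ constant: T₄ = T₃·(P₄/P₃)^((γ−1)/γ) = 420.3 K; V₄ = V₃·(P₃/P₄)^(1/γ) = 319.8 L.

T₄ ≈ 147 °C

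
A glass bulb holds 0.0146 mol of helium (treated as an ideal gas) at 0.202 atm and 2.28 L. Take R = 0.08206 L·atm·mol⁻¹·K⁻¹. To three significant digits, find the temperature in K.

T ≈ 384 K

PV = nRT ⇒ T = PV/(nR) = (0.202 × 2.28) / (0.0146 × 0.08206)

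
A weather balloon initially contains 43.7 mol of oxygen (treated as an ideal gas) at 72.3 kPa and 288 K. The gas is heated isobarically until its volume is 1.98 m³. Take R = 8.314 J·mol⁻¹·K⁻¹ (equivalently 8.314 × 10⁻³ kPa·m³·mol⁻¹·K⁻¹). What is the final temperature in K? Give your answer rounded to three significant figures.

From PV = nRT: V₁ = nRT₁/P₁ = 1.447 m³.
P constant ⇒ V ∝ T: P₂ = P₁; T₂ = T₁·(V₂/V₁) = 394.0 K.

T₂ ≈ 394 K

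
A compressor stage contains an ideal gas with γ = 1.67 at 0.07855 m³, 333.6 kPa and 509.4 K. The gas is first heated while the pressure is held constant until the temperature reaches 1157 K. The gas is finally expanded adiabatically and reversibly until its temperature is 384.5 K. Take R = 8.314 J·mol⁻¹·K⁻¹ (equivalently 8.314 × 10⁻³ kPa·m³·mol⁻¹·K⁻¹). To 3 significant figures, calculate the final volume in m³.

Isobaric, so V/T is constant: P₂ = P₁; V₂ = V₁·(T₂/T₁) = 0.1784 m³.
Adiabatic (γ = 1.67), T V^(γ−1) and P V^γ constant: P₃ = P₂·(T₃/T₂)^(γ/(γ−1)) = 21.41 kPa; V₃ = V₂·(T₂/T₃)^(1/(γ−1)) = 0.9236 m³.

V₃ ≈ 0.924 m³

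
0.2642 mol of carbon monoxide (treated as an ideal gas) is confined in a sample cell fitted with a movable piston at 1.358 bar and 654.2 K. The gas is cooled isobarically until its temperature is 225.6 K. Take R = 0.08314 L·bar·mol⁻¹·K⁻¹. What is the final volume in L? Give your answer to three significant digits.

V₂ ≈ 3.65 L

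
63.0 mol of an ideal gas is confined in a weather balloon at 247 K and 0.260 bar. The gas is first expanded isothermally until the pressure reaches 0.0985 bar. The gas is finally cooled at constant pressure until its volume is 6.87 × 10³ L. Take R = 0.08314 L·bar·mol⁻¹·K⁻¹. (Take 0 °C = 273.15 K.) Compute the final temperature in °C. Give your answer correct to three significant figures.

From PV = nRT: V₁ = nRT₁/P₁ = 4976 L.
Isothermal, so P V is constant: T₂ = T₁; V₂ = V₁·(P₁/P₂) = 1.313e+04 L.
P constant ⇒ V ∝ T: P₃ = P₂; T₃ = T₂·(V₃/V₂) = 129.2 K.

T₃ ≈ -144 °C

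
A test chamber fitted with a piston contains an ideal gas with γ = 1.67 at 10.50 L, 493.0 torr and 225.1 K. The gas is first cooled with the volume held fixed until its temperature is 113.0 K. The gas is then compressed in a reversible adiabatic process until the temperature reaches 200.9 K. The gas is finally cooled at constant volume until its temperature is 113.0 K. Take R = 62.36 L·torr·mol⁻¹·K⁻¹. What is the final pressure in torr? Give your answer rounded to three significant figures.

P₄ ≈ 584 torr

V constant ⇒ P ∝ T: V₂ = V₁; P₂ = P₁·(T₂/T₁) = 247.5 torr.
Reversible adiabatic, γ = 1.67: P₃ = P₂·(T₃/T₂)^(γ/(γ−1)) = 1039 torr; V₃ = V₂·(T₂/T₃)^(1/(γ−1)) = 4.448 L.
Isochoric, so P/T is constant: V₄ = V₃; P₄ = P₃·(T₄/T₃) = 584.2 torr.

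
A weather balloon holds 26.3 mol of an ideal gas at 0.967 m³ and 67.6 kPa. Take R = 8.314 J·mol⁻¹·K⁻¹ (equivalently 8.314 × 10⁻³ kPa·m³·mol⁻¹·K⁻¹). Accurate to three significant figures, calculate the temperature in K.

PV = nRT ⇒ T = PV/(nR) = (67.6 × 0.967) / (26.3 × 8.314 × 10⁻³)

T ≈ 299 K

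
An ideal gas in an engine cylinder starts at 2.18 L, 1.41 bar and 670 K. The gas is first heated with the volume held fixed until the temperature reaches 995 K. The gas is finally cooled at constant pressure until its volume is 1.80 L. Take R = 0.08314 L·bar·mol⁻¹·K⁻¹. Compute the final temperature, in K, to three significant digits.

V constant ⇒ P ∝ T: V₂ = V₁; P₂ = P₁·(T₂/T₁) = 2.094 bar.
P constant ⇒ V ∝ T: P₃ = P₂; T₃ = T₂·(V₃/V₂) = 821.6 K.

T₃ ≈ 822 K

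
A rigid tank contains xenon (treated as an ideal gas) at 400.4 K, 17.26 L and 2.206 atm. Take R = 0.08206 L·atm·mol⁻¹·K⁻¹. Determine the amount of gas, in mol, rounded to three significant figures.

PV = nRT ⇒ n = PV/(RT) = (2.206 × 17.26) / (0.08206 × 400.4)

n ≈ 1.16 mol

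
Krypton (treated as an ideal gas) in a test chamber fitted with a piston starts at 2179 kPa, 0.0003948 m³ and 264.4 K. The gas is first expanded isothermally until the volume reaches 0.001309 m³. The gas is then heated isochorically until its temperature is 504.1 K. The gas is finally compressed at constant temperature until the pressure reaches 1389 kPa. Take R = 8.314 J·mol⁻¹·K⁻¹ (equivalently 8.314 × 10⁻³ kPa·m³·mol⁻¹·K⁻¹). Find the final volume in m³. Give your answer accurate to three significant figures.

V₄ ≈ 0.00118 m³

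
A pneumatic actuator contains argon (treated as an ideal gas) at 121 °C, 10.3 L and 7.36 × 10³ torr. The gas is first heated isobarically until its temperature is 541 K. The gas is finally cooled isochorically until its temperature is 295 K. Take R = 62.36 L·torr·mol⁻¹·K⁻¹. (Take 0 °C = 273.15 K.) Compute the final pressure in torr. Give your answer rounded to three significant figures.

P₃ ≈ 4.01e+03 torr

Convert: T₁ = 394.1 K.
P constant ⇒ V ∝ T: P₂ = P₁; V₂ = V₁·(T₂/T₁) = 14.14 L.
V constant ⇒ P ∝ T: V₃ = V₂; P₃ = P₂·(T₃/T₂) = 4013 torr.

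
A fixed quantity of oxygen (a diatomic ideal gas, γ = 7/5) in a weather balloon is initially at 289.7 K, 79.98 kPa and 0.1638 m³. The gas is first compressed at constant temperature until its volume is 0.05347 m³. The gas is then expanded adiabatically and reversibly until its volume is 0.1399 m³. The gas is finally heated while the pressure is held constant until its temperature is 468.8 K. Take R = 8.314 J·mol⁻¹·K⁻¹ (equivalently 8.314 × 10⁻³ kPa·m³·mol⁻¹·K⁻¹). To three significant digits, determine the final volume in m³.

T constant ⇒ Boyle's law P V = const: T₂ = T₁; P₂ = P₁·(V₁/V₂) = 245.0 kPa.
Adiabatic (γ = 7/5), T V^(γ−1) and P V^γ constant: T₃ = T₂·(V₂/V₃)^(γ−1) = 197.2 K; P₃ = P₂·(V₂/V₃)^γ = 63.74 kPa.
P constant ⇒ V ∝ T: P₄ = P₃; V₄ = V₃·(T₄/T₃) = 0.3326 m³.

V₄ ≈ 0.333 m³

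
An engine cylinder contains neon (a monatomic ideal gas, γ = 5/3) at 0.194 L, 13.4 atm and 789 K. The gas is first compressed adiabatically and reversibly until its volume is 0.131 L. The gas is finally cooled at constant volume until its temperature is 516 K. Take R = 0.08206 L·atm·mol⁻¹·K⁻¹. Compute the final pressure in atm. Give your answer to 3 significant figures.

Adiabatic (γ = 5/3), T V^(γ−1) and P V^γ constant: T₂ = T₁·(V₁/V₂)^(γ−1) = 1025 K; P₂ = P₁·(V₁/V₂)^γ = 25.78 atm.
Isochoric, so P/T is constant: V₃ = V₂; P₃ = P₂·(T₃/T₂) = 12.98 atm.

P₃ ≈ 13.0 atm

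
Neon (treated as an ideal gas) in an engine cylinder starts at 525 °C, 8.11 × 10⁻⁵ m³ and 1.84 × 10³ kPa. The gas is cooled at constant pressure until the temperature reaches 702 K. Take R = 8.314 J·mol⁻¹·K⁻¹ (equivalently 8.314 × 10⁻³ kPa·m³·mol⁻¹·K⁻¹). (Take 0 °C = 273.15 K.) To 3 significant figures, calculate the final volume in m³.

Convert: T₁ = 798.1 K.
P constant ⇒ V ∝ T: P₂ = P₁; V₂ = V₁·(T₂/T₁) = 7.133e-05 m³.

V₂ ≈ 7.13e-05 m³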